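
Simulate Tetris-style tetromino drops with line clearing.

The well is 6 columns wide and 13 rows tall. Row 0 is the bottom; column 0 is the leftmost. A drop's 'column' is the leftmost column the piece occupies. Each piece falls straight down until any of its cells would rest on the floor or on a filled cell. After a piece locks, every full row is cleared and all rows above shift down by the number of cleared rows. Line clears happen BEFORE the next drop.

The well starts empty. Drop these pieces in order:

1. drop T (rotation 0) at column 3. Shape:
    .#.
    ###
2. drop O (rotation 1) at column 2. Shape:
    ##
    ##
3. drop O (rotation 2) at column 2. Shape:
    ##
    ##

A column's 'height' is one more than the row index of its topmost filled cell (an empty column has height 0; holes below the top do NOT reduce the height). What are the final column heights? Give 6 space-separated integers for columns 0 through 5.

Drop 1: T rot0 at col 3 lands with bottom-row=0; cleared 0 line(s) (total 0); column heights now [0 0 0 1 2 1], max=2
Drop 2: O rot1 at col 2 lands with bottom-row=1; cleared 0 line(s) (total 0); column heights now [0 0 3 3 2 1], max=3
Drop 3: O rot2 at col 2 lands with bottom-row=3; cleared 0 line(s) (total 0); column heights now [0 0 5 5 2 1], max=5

Answer: 0 0 5 5 2 1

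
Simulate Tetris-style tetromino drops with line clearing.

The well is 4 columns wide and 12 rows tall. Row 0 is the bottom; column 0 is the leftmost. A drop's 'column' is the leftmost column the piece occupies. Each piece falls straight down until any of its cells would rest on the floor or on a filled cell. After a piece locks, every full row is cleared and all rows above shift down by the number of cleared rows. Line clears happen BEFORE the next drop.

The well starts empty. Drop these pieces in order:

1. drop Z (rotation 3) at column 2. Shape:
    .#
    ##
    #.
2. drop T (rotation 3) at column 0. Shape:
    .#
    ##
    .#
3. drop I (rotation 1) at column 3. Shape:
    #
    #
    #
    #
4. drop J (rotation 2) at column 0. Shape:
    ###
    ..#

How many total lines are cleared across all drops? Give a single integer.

Answer: 2

Derivation:
Drop 1: Z rot3 at col 2 lands with bottom-row=0; cleared 0 line(s) (total 0); column heights now [0 0 2 3], max=3
Drop 2: T rot3 at col 0 lands with bottom-row=0; cleared 1 line(s) (total 1); column heights now [0 2 1 2], max=2
Drop 3: I rot1 at col 3 lands with bottom-row=2; cleared 0 line(s) (total 1); column heights now [0 2 1 6], max=6
Drop 4: J rot2 at col 0 lands with bottom-row=1; cleared 1 line(s) (total 2); column heights now [0 2 2 5], max=5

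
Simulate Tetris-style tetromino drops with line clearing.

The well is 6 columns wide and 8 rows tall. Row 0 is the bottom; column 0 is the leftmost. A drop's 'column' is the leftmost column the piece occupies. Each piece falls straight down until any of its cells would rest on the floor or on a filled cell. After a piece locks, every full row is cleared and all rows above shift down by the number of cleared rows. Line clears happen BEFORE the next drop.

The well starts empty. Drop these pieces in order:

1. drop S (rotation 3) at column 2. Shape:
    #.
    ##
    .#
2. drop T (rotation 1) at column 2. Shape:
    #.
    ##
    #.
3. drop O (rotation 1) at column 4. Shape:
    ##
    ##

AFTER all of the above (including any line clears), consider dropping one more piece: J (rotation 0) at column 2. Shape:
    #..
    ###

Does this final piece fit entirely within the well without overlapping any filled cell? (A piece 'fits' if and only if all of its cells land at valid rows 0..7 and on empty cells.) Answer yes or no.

Answer: yes

Derivation:
Drop 1: S rot3 at col 2 lands with bottom-row=0; cleared 0 line(s) (total 0); column heights now [0 0 3 2 0 0], max=3
Drop 2: T rot1 at col 2 lands with bottom-row=3; cleared 0 line(s) (total 0); column heights now [0 0 6 5 0 0], max=6
Drop 3: O rot1 at col 4 lands with bottom-row=0; cleared 0 line(s) (total 0); column heights now [0 0 6 5 2 2], max=6
Test piece J rot0 at col 2 (width 3): heights before test = [0 0 6 5 2 2]; fits = True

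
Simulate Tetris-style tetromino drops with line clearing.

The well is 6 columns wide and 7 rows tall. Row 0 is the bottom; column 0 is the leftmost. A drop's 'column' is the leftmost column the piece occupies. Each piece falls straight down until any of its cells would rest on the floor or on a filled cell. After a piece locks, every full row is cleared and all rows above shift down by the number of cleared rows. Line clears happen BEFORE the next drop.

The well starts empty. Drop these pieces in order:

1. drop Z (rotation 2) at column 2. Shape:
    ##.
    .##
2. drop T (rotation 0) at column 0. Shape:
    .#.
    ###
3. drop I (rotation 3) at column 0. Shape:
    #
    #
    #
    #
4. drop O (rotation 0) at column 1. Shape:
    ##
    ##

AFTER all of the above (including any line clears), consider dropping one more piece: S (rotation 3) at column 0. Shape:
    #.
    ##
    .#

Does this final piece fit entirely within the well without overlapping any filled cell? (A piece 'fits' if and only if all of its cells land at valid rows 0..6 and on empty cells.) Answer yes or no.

Drop 1: Z rot2 at col 2 lands with bottom-row=0; cleared 0 line(s) (total 0); column heights now [0 0 2 2 1 0], max=2
Drop 2: T rot0 at col 0 lands with bottom-row=2; cleared 0 line(s) (total 0); column heights now [3 4 3 2 1 0], max=4
Drop 3: I rot3 at col 0 lands with bottom-row=3; cleared 0 line(s) (total 0); column heights now [7 4 3 2 1 0], max=7
Drop 4: O rot0 at col 1 lands with bottom-row=4; cleared 0 line(s) (total 0); column heights now [7 6 6 2 1 0], max=7
Test piece S rot3 at col 0 (width 2): heights before test = [7 6 6 2 1 0]; fits = False

Answer: no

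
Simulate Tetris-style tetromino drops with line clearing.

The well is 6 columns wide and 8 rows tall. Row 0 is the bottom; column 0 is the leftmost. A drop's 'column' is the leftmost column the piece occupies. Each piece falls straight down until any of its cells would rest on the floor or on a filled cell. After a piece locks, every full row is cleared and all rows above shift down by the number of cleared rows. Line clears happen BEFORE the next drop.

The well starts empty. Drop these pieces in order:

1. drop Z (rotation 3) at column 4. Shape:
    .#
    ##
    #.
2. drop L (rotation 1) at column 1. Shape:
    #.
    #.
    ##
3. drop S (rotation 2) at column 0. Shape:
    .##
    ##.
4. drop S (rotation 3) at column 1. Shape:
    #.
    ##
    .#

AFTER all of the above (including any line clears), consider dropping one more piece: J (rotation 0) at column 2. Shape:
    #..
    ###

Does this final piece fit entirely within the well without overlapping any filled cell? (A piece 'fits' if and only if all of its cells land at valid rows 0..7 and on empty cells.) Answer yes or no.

Drop 1: Z rot3 at col 4 lands with bottom-row=0; cleared 0 line(s) (total 0); column heights now [0 0 0 0 2 3], max=3
Drop 2: L rot1 at col 1 lands with bottom-row=0; cleared 0 line(s) (total 0); column heights now [0 3 1 0 2 3], max=3
Drop 3: S rot2 at col 0 lands with bottom-row=3; cleared 0 line(s) (total 0); column heights now [4 5 5 0 2 3], max=5
Drop 4: S rot3 at col 1 lands with bottom-row=5; cleared 0 line(s) (total 0); column heights now [4 8 7 0 2 3], max=8
Test piece J rot0 at col 2 (width 3): heights before test = [4 8 7 0 2 3]; fits = False

Answer: no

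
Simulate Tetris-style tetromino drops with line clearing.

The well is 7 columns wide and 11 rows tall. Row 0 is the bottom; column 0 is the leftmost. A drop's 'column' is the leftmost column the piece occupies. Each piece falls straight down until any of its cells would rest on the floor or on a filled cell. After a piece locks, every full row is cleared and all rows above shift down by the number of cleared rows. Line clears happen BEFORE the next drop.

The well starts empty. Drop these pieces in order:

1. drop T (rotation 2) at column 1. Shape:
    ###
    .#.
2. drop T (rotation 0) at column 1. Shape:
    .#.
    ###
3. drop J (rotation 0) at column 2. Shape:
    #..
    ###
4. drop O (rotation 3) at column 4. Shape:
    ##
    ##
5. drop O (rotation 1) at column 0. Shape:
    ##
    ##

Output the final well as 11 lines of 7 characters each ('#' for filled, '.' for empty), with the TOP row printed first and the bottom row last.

Answer: .......
.......
.......
.......
....##.
..#.##.
#####..
###....
.###...
.###...
..#....

Derivation:
Drop 1: T rot2 at col 1 lands with bottom-row=0; cleared 0 line(s) (total 0); column heights now [0 2 2 2 0 0 0], max=2
Drop 2: T rot0 at col 1 lands with bottom-row=2; cleared 0 line(s) (total 0); column heights now [0 3 4 3 0 0 0], max=4
Drop 3: J rot0 at col 2 lands with bottom-row=4; cleared 0 line(s) (total 0); column heights now [0 3 6 5 5 0 0], max=6
Drop 4: O rot3 at col 4 lands with bottom-row=5; cleared 0 line(s) (total 0); column heights now [0 3 6 5 7 7 0], max=7
Drop 5: O rot1 at col 0 lands with bottom-row=3; cleared 0 line(s) (total 0); column heights now [5 5 6 5 7 7 0], max=7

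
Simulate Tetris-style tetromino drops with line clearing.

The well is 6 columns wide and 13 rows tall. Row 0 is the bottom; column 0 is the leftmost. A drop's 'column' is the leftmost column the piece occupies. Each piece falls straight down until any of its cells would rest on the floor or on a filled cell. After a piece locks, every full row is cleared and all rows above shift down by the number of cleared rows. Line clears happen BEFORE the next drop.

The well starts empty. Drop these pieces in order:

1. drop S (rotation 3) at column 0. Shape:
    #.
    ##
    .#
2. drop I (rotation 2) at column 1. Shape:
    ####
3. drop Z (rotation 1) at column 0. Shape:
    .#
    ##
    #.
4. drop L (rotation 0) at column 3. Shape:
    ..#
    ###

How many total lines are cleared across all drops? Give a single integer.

Answer: 0

Derivation:
Drop 1: S rot3 at col 0 lands with bottom-row=0; cleared 0 line(s) (total 0); column heights now [3 2 0 0 0 0], max=3
Drop 2: I rot2 at col 1 lands with bottom-row=2; cleared 0 line(s) (total 0); column heights now [3 3 3 3 3 0], max=3
Drop 3: Z rot1 at col 0 lands with bottom-row=3; cleared 0 line(s) (total 0); column heights now [5 6 3 3 3 0], max=6
Drop 4: L rot0 at col 3 lands with bottom-row=3; cleared 0 line(s) (total 0); column heights now [5 6 3 4 4 5], max=6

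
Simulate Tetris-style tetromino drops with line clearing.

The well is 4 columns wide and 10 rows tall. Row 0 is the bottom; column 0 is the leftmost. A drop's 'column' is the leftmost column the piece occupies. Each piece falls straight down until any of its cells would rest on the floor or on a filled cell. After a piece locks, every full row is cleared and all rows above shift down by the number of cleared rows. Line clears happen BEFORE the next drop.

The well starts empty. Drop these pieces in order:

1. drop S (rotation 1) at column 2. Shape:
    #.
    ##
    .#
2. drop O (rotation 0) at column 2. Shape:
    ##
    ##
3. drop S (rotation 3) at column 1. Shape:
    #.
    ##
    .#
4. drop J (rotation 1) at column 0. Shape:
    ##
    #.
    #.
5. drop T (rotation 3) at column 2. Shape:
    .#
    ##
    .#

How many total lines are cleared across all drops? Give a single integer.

Drop 1: S rot1 at col 2 lands with bottom-row=0; cleared 0 line(s) (total 0); column heights now [0 0 3 2], max=3
Drop 2: O rot0 at col 2 lands with bottom-row=3; cleared 0 line(s) (total 0); column heights now [0 0 5 5], max=5
Drop 3: S rot3 at col 1 lands with bottom-row=5; cleared 0 line(s) (total 0); column heights now [0 8 7 5], max=8
Drop 4: J rot1 at col 0 lands with bottom-row=6; cleared 0 line(s) (total 0); column heights now [9 9 7 5], max=9
Drop 5: T rot3 at col 2 lands with bottom-row=6; cleared 2 line(s) (total 2); column heights now [7 7 6 7], max=7

Answer: 2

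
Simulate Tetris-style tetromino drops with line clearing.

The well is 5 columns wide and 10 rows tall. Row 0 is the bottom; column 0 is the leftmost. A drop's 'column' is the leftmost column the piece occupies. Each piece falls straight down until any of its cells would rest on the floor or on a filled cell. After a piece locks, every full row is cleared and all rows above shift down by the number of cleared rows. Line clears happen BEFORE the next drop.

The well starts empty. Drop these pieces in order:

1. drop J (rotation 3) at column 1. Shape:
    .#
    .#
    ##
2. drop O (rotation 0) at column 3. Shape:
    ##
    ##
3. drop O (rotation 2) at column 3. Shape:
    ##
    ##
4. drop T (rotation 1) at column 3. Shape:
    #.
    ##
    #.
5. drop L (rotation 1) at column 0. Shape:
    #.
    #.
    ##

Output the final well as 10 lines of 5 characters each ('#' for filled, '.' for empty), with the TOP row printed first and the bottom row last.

Answer: .....
.....
.....
.....
...#.
...##
...#.
#..##
#.###
.####

Derivation:
Drop 1: J rot3 at col 1 lands with bottom-row=0; cleared 0 line(s) (total 0); column heights now [0 1 3 0 0], max=3
Drop 2: O rot0 at col 3 lands with bottom-row=0; cleared 0 line(s) (total 0); column heights now [0 1 3 2 2], max=3
Drop 3: O rot2 at col 3 lands with bottom-row=2; cleared 0 line(s) (total 0); column heights now [0 1 3 4 4], max=4
Drop 4: T rot1 at col 3 lands with bottom-row=4; cleared 0 line(s) (total 0); column heights now [0 1 3 7 6], max=7
Drop 5: L rot1 at col 0 lands with bottom-row=1; cleared 1 line(s) (total 1); column heights now [3 1 2 6 5], max=6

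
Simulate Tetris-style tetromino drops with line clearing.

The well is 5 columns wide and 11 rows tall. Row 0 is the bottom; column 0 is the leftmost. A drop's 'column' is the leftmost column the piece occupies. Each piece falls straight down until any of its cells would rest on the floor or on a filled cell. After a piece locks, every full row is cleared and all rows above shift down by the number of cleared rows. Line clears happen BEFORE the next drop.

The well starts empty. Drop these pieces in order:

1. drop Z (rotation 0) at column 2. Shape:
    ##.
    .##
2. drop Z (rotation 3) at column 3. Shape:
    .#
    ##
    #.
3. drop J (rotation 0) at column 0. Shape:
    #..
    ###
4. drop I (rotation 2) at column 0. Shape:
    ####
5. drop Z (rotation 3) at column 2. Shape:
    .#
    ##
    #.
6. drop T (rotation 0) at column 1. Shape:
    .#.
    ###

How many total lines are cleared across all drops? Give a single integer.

Drop 1: Z rot0 at col 2 lands with bottom-row=0; cleared 0 line(s) (total 0); column heights now [0 0 2 2 1], max=2
Drop 2: Z rot3 at col 3 lands with bottom-row=2; cleared 0 line(s) (total 0); column heights now [0 0 2 4 5], max=5
Drop 3: J rot0 at col 0 lands with bottom-row=2; cleared 0 line(s) (total 0); column heights now [4 3 3 4 5], max=5
Drop 4: I rot2 at col 0 lands with bottom-row=4; cleared 1 line(s) (total 1); column heights now [4 3 3 4 4], max=4
Drop 5: Z rot3 at col 2 lands with bottom-row=3; cleared 0 line(s) (total 1); column heights now [4 3 5 6 4], max=6
Drop 6: T rot0 at col 1 lands with bottom-row=6; cleared 0 line(s) (total 1); column heights now [4 7 8 7 4], max=8

Answer: 1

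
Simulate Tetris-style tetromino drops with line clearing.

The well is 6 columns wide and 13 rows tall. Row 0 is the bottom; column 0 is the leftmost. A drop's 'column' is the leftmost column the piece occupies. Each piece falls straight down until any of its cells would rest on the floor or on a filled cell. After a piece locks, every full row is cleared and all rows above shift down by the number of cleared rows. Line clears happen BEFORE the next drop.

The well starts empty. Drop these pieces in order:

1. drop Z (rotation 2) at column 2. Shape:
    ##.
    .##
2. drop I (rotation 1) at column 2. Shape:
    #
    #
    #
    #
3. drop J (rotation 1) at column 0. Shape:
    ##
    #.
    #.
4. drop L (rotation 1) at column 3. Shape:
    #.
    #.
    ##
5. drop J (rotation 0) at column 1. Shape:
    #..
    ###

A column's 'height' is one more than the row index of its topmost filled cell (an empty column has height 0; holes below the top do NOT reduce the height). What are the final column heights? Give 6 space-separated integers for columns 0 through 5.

Drop 1: Z rot2 at col 2 lands with bottom-row=0; cleared 0 line(s) (total 0); column heights now [0 0 2 2 1 0], max=2
Drop 2: I rot1 at col 2 lands with bottom-row=2; cleared 0 line(s) (total 0); column heights now [0 0 6 2 1 0], max=6
Drop 3: J rot1 at col 0 lands with bottom-row=0; cleared 0 line(s) (total 0); column heights now [3 3 6 2 1 0], max=6
Drop 4: L rot1 at col 3 lands with bottom-row=2; cleared 0 line(s) (total 0); column heights now [3 3 6 5 3 0], max=6
Drop 5: J rot0 at col 1 lands with bottom-row=6; cleared 0 line(s) (total 0); column heights now [3 8 7 7 3 0], max=8

Answer: 3 8 7 7 3 0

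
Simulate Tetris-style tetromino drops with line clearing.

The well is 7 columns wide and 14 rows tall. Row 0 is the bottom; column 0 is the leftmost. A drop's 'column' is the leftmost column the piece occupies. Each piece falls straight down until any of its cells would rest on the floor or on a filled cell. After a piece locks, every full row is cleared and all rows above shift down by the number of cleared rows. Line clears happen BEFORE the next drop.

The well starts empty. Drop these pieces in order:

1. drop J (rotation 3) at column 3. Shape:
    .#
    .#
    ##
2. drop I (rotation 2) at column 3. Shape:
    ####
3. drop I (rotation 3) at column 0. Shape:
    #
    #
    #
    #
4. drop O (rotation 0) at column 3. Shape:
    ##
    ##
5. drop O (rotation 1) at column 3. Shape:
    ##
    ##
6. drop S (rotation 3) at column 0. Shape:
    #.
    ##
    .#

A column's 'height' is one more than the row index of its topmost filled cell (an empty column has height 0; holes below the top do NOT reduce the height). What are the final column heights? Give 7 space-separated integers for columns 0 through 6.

Drop 1: J rot3 at col 3 lands with bottom-row=0; cleared 0 line(s) (total 0); column heights now [0 0 0 1 3 0 0], max=3
Drop 2: I rot2 at col 3 lands with bottom-row=3; cleared 0 line(s) (total 0); column heights now [0 0 0 4 4 4 4], max=4
Drop 3: I rot3 at col 0 lands with bottom-row=0; cleared 0 line(s) (total 0); column heights now [4 0 0 4 4 4 4], max=4
Drop 4: O rot0 at col 3 lands with bottom-row=4; cleared 0 line(s) (total 0); column heights now [4 0 0 6 6 4 4], max=6
Drop 5: O rot1 at col 3 lands with bottom-row=6; cleared 0 line(s) (total 0); column heights now [4 0 0 8 8 4 4], max=8
Drop 6: S rot3 at col 0 lands with bottom-row=3; cleared 0 line(s) (total 0); column heights now [6 5 0 8 8 4 4], max=8

Answer: 6 5 0 8 8 4 4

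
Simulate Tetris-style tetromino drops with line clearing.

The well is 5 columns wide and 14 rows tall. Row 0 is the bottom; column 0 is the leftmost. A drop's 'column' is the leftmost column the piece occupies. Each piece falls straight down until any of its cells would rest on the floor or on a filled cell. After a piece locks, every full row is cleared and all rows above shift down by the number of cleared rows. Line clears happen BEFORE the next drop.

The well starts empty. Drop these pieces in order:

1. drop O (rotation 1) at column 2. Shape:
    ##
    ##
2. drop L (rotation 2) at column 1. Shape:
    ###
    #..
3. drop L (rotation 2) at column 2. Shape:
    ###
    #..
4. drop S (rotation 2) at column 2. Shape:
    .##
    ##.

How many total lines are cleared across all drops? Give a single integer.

Answer: 0

Derivation:
Drop 1: O rot1 at col 2 lands with bottom-row=0; cleared 0 line(s) (total 0); column heights now [0 0 2 2 0], max=2
Drop 2: L rot2 at col 1 lands with bottom-row=1; cleared 0 line(s) (total 0); column heights now [0 3 3 3 0], max=3
Drop 3: L rot2 at col 2 lands with bottom-row=3; cleared 0 line(s) (total 0); column heights now [0 3 5 5 5], max=5
Drop 4: S rot2 at col 2 lands with bottom-row=5; cleared 0 line(s) (total 0); column heights now [0 3 6 7 7], max=7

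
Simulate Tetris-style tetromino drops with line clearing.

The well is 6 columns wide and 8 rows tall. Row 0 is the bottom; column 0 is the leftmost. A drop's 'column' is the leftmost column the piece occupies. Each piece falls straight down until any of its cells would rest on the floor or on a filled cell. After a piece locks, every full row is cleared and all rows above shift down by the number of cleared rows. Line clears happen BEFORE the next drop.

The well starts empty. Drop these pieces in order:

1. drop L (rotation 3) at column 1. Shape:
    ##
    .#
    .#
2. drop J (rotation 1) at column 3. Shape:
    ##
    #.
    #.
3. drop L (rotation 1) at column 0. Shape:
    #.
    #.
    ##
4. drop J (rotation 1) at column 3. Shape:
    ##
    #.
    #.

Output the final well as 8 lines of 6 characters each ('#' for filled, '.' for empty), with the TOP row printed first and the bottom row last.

Answer: ......
......
#..##.
#..#..
##.#..
.####.
..##..
..##..

Derivation:
Drop 1: L rot3 at col 1 lands with bottom-row=0; cleared 0 line(s) (total 0); column heights now [0 3 3 0 0 0], max=3
Drop 2: J rot1 at col 3 lands with bottom-row=0; cleared 0 line(s) (total 0); column heights now [0 3 3 3 3 0], max=3
Drop 3: L rot1 at col 0 lands with bottom-row=3; cleared 0 line(s) (total 0); column heights now [6 4 3 3 3 0], max=6
Drop 4: J rot1 at col 3 lands with bottom-row=3; cleared 0 line(s) (total 0); column heights now [6 4 3 6 6 0], max=6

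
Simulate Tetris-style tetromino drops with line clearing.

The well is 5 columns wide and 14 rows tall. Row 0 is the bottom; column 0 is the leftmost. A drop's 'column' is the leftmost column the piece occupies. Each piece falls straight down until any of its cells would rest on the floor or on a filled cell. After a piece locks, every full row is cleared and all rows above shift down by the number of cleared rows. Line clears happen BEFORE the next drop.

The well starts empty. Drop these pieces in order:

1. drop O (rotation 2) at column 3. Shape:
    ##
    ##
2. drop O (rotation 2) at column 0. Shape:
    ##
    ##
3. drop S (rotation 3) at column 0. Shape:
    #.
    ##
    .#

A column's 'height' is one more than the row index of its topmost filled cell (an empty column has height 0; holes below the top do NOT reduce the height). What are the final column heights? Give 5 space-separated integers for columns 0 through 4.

Drop 1: O rot2 at col 3 lands with bottom-row=0; cleared 0 line(s) (total 0); column heights now [0 0 0 2 2], max=2
Drop 2: O rot2 at col 0 lands with bottom-row=0; cleared 0 line(s) (total 0); column heights now [2 2 0 2 2], max=2
Drop 3: S rot3 at col 0 lands with bottom-row=2; cleared 0 line(s) (total 0); column heights now [5 4 0 2 2], max=5

Answer: 5 4 0 2 2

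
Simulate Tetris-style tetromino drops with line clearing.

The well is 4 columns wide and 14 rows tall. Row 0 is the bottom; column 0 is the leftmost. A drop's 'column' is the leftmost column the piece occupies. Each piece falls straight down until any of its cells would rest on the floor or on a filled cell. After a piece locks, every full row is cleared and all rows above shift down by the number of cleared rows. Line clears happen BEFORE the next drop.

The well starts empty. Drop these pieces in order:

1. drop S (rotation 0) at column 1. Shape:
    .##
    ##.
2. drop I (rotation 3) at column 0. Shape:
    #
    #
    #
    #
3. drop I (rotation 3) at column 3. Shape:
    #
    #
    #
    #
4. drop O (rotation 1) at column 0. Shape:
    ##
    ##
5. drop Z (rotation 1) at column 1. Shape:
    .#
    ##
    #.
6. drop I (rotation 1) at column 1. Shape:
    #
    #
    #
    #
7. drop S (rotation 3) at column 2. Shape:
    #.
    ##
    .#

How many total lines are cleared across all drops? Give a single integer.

Drop 1: S rot0 at col 1 lands with bottom-row=0; cleared 0 line(s) (total 0); column heights now [0 1 2 2], max=2
Drop 2: I rot3 at col 0 lands with bottom-row=0; cleared 0 line(s) (total 0); column heights now [4 1 2 2], max=4
Drop 3: I rot3 at col 3 lands with bottom-row=2; cleared 0 line(s) (total 0); column heights now [4 1 2 6], max=6
Drop 4: O rot1 at col 0 lands with bottom-row=4; cleared 0 line(s) (total 0); column heights now [6 6 2 6], max=6
Drop 5: Z rot1 at col 1 lands with bottom-row=6; cleared 0 line(s) (total 0); column heights now [6 8 9 6], max=9
Drop 6: I rot1 at col 1 lands with bottom-row=8; cleared 0 line(s) (total 0); column heights now [6 12 9 6], max=12
Drop 7: S rot3 at col 2 lands with bottom-row=8; cleared 0 line(s) (total 0); column heights now [6 12 11 10], max=12

Answer: 0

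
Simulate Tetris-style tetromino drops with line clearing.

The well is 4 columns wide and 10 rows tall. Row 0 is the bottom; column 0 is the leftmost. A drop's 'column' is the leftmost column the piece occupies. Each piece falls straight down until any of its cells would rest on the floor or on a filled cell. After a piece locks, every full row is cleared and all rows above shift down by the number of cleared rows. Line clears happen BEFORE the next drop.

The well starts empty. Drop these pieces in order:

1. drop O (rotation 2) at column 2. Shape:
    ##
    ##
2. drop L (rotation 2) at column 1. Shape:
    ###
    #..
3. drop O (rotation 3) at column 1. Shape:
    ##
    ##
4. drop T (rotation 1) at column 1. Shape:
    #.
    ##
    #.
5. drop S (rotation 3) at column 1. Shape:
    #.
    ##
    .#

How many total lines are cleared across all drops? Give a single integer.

Drop 1: O rot2 at col 2 lands with bottom-row=0; cleared 0 line(s) (total 0); column heights now [0 0 2 2], max=2
Drop 2: L rot2 at col 1 lands with bottom-row=1; cleared 0 line(s) (total 0); column heights now [0 3 3 3], max=3
Drop 3: O rot3 at col 1 lands with bottom-row=3; cleared 0 line(s) (total 0); column heights now [0 5 5 3], max=5
Drop 4: T rot1 at col 1 lands with bottom-row=5; cleared 0 line(s) (total 0); column heights now [0 8 7 3], max=8
Drop 5: S rot3 at col 1 lands with bottom-row=7; cleared 0 line(s) (total 0); column heights now [0 10 9 3], max=10

Answer: 0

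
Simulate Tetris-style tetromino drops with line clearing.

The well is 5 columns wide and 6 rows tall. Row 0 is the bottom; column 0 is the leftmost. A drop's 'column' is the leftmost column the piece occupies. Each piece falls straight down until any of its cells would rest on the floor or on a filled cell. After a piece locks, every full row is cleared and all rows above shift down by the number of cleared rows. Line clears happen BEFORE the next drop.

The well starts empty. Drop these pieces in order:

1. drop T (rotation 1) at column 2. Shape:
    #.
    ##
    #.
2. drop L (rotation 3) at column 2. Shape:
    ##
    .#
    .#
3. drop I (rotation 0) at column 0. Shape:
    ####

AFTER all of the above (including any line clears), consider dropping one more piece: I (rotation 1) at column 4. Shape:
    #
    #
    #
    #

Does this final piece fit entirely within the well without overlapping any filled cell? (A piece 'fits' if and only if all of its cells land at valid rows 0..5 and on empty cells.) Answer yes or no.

Answer: yes

Derivation:
Drop 1: T rot1 at col 2 lands with bottom-row=0; cleared 0 line(s) (total 0); column heights now [0 0 3 2 0], max=3
Drop 2: L rot3 at col 2 lands with bottom-row=2; cleared 0 line(s) (total 0); column heights now [0 0 5 5 0], max=5
Drop 3: I rot0 at col 0 lands with bottom-row=5; cleared 0 line(s) (total 0); column heights now [6 6 6 6 0], max=6
Test piece I rot1 at col 4 (width 1): heights before test = [6 6 6 6 0]; fits = True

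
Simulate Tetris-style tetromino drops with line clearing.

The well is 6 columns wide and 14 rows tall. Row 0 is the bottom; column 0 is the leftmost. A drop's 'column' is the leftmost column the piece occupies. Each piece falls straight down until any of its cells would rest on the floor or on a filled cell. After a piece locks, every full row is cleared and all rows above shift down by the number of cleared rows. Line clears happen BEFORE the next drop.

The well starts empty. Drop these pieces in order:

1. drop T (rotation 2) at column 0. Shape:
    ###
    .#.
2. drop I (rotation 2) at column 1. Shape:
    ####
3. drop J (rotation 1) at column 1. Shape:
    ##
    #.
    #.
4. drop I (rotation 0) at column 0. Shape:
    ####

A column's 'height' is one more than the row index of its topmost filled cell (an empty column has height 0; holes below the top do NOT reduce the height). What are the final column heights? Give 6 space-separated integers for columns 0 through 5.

Drop 1: T rot2 at col 0 lands with bottom-row=0; cleared 0 line(s) (total 0); column heights now [2 2 2 0 0 0], max=2
Drop 2: I rot2 at col 1 lands with bottom-row=2; cleared 0 line(s) (total 0); column heights now [2 3 3 3 3 0], max=3
Drop 3: J rot1 at col 1 lands with bottom-row=3; cleared 0 line(s) (total 0); column heights now [2 6 6 3 3 0], max=6
Drop 4: I rot0 at col 0 lands with bottom-row=6; cleared 0 line(s) (total 0); column heights now [7 7 7 7 3 0], max=7

Answer: 7 7 7 7 3 0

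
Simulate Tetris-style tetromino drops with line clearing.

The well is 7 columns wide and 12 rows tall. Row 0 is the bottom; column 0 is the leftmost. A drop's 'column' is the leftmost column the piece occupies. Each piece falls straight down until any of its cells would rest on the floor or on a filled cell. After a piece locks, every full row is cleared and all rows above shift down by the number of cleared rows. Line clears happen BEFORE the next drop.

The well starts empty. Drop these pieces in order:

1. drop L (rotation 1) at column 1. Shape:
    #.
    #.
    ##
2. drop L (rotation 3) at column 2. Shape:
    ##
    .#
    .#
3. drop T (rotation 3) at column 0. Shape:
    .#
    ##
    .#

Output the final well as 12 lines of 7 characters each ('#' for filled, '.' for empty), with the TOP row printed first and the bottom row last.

Drop 1: L rot1 at col 1 lands with bottom-row=0; cleared 0 line(s) (total 0); column heights now [0 3 1 0 0 0 0], max=3
Drop 2: L rot3 at col 2 lands with bottom-row=0; cleared 0 line(s) (total 0); column heights now [0 3 3 3 0 0 0], max=3
Drop 3: T rot3 at col 0 lands with bottom-row=3; cleared 0 line(s) (total 0); column heights now [5 6 3 3 0 0 0], max=6

Answer: .......
.......
.......
.......
.......
.......
.#.....
##.....
.#.....
.###...
.#.#...
.###...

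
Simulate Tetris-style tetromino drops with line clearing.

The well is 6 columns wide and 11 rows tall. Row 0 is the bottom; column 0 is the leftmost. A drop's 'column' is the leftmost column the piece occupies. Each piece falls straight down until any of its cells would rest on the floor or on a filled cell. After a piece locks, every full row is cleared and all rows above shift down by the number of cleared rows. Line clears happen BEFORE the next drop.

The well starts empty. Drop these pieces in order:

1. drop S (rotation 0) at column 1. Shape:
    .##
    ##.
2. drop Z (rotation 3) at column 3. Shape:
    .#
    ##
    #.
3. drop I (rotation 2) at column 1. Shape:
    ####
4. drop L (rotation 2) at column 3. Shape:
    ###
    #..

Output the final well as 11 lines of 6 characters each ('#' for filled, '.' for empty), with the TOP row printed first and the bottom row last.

Answer: ......
......
......
...###
...#..
.####.
....#.
...##.
...#..
..##..
.##...

Derivation:
Drop 1: S rot0 at col 1 lands with bottom-row=0; cleared 0 line(s) (total 0); column heights now [0 1 2 2 0 0], max=2
Drop 2: Z rot3 at col 3 lands with bottom-row=2; cleared 0 line(s) (total 0); column heights now [0 1 2 4 5 0], max=5
Drop 3: I rot2 at col 1 lands with bottom-row=5; cleared 0 line(s) (total 0); column heights now [0 6 6 6 6 0], max=6
Drop 4: L rot2 at col 3 lands with bottom-row=6; cleared 0 line(s) (total 0); column heights now [0 6 6 8 8 8], max=8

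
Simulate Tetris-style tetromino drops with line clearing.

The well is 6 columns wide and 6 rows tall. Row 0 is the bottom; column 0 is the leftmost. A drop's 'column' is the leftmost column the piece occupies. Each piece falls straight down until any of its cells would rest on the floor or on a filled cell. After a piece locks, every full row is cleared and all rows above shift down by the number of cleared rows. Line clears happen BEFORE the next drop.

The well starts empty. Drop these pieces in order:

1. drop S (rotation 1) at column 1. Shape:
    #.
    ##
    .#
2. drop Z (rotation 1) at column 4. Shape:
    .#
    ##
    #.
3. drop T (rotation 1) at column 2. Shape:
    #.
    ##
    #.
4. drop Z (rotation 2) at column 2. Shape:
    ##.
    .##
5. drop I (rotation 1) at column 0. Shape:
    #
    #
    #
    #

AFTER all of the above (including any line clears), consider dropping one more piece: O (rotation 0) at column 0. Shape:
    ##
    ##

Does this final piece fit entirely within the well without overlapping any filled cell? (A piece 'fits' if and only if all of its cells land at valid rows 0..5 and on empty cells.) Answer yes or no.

Drop 1: S rot1 at col 1 lands with bottom-row=0; cleared 0 line(s) (total 0); column heights now [0 3 2 0 0 0], max=3
Drop 2: Z rot1 at col 4 lands with bottom-row=0; cleared 0 line(s) (total 0); column heights now [0 3 2 0 2 3], max=3
Drop 3: T rot1 at col 2 lands with bottom-row=2; cleared 0 line(s) (total 0); column heights now [0 3 5 4 2 3], max=5
Drop 4: Z rot2 at col 2 lands with bottom-row=4; cleared 0 line(s) (total 0); column heights now [0 3 6 6 5 3], max=6
Drop 5: I rot1 at col 0 lands with bottom-row=0; cleared 0 line(s) (total 0); column heights now [4 3 6 6 5 3], max=6
Test piece O rot0 at col 0 (width 2): heights before test = [4 3 6 6 5 3]; fits = True

Answer: yes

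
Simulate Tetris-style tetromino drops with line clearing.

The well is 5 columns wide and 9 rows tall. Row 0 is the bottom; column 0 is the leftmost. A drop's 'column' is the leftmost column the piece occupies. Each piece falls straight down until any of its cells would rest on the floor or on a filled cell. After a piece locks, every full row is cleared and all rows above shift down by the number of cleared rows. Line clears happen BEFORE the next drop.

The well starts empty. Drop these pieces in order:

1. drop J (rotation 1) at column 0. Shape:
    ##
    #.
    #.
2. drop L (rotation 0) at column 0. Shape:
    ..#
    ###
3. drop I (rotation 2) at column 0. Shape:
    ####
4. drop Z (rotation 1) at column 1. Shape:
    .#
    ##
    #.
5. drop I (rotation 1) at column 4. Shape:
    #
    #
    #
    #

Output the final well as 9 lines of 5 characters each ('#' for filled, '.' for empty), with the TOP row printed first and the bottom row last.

Answer: ..#..
.##..
.#...
####.
..#..
###.#
##..#
#...#
#...#

Derivation:
Drop 1: J rot1 at col 0 lands with bottom-row=0; cleared 0 line(s) (total 0); column heights now [3 3 0 0 0], max=3
Drop 2: L rot0 at col 0 lands with bottom-row=3; cleared 0 line(s) (total 0); column heights now [4 4 5 0 0], max=5
Drop 3: I rot2 at col 0 lands with bottom-row=5; cleared 0 line(s) (total 0); column heights now [6 6 6 6 0], max=6
Drop 4: Z rot1 at col 1 lands with bottom-row=6; cleared 0 line(s) (total 0); column heights now [6 8 9 6 0], max=9
Drop 5: I rot1 at col 4 lands with bottom-row=0; cleared 0 line(s) (total 0); column heights now [6 8 9 6 4], max=9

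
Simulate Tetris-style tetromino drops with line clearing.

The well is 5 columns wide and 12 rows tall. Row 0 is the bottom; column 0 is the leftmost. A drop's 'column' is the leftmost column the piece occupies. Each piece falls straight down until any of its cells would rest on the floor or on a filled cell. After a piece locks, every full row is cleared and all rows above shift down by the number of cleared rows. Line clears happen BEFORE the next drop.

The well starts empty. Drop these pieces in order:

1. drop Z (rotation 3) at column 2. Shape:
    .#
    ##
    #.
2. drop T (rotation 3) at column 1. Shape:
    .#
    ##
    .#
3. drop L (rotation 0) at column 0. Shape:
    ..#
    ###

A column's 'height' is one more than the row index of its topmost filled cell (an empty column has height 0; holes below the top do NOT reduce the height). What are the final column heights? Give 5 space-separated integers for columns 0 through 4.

Drop 1: Z rot3 at col 2 lands with bottom-row=0; cleared 0 line(s) (total 0); column heights now [0 0 2 3 0], max=3
Drop 2: T rot3 at col 1 lands with bottom-row=2; cleared 0 line(s) (total 0); column heights now [0 4 5 3 0], max=5
Drop 3: L rot0 at col 0 lands with bottom-row=5; cleared 0 line(s) (total 0); column heights now [6 6 7 3 0], max=7

Answer: 6 6 7 3 0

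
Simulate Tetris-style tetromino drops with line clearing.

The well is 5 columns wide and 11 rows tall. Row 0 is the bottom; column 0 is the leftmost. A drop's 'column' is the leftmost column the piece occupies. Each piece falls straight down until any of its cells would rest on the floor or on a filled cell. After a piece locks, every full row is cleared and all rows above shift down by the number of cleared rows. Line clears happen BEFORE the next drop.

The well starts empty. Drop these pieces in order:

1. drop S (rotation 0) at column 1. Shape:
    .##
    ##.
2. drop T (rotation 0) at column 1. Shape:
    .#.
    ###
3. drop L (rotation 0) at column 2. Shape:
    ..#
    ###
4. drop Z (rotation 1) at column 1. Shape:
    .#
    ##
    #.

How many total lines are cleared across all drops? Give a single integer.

Answer: 0

Derivation:
Drop 1: S rot0 at col 1 lands with bottom-row=0; cleared 0 line(s) (total 0); column heights now [0 1 2 2 0], max=2
Drop 2: T rot0 at col 1 lands with bottom-row=2; cleared 0 line(s) (total 0); column heights now [0 3 4 3 0], max=4
Drop 3: L rot0 at col 2 lands with bottom-row=4; cleared 0 line(s) (total 0); column heights now [0 3 5 5 6], max=6
Drop 4: Z rot1 at col 1 lands with bottom-row=4; cleared 0 line(s) (total 0); column heights now [0 6 7 5 6], max=7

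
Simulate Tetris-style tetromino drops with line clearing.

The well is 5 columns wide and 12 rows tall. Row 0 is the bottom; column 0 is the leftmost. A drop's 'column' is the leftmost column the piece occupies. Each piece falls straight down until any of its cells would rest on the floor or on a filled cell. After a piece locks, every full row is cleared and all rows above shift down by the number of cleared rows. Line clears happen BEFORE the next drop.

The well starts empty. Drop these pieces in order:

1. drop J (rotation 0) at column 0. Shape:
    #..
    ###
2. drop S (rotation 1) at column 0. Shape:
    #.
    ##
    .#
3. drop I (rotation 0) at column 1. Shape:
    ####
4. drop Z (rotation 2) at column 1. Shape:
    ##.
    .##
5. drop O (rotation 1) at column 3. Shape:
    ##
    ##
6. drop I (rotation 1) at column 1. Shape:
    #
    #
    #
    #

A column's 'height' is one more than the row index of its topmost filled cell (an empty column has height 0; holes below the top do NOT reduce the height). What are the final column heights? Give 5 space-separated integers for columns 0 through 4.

Drop 1: J rot0 at col 0 lands with bottom-row=0; cleared 0 line(s) (total 0); column heights now [2 1 1 0 0], max=2
Drop 2: S rot1 at col 0 lands with bottom-row=1; cleared 0 line(s) (total 0); column heights now [4 3 1 0 0], max=4
Drop 3: I rot0 at col 1 lands with bottom-row=3; cleared 1 line(s) (total 1); column heights now [3 3 1 0 0], max=3
Drop 4: Z rot2 at col 1 lands with bottom-row=2; cleared 0 line(s) (total 1); column heights now [3 4 4 3 0], max=4
Drop 5: O rot1 at col 3 lands with bottom-row=3; cleared 0 line(s) (total 1); column heights now [3 4 4 5 5], max=5
Drop 6: I rot1 at col 1 lands with bottom-row=4; cleared 0 line(s) (total 1); column heights now [3 8 4 5 5], max=8

Answer: 3 8 4 5 5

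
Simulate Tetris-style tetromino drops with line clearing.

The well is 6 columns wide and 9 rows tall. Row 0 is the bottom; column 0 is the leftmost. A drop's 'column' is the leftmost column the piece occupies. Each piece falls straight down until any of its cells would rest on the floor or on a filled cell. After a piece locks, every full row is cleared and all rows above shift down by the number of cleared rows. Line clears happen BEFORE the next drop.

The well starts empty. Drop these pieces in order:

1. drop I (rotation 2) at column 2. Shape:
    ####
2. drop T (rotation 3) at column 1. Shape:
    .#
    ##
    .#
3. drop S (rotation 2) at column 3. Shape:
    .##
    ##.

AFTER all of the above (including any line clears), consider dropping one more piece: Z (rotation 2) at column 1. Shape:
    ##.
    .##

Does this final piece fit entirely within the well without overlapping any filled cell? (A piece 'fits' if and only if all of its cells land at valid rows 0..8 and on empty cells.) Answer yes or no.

Answer: yes

Derivation:
Drop 1: I rot2 at col 2 lands with bottom-row=0; cleared 0 line(s) (total 0); column heights now [0 0 1 1 1 1], max=1
Drop 2: T rot3 at col 1 lands with bottom-row=1; cleared 0 line(s) (total 0); column heights now [0 3 4 1 1 1], max=4
Drop 3: S rot2 at col 3 lands with bottom-row=1; cleared 0 line(s) (total 0); column heights now [0 3 4 2 3 3], max=4
Test piece Z rot2 at col 1 (width 3): heights before test = [0 3 4 2 3 3]; fits = True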